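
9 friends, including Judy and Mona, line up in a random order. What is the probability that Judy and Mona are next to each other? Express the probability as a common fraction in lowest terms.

2/9

There are 9! = 362880 arrangements.
Treat Judy and Mona as a block: 8! arrangements of the blocks × 2 orders within the block = 2·40320 = 80640.
Probability = 80640/362880 = 2/9.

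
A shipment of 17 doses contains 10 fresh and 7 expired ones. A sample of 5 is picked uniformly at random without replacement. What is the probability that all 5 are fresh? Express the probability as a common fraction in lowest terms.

9/221

There are C(17,5) = 6188 possible selections.
Selections with all fresh: C(10,5) = 252.
Probability = 252/6188 = 9/221.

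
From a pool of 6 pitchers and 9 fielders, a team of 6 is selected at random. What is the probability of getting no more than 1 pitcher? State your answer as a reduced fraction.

24/143

There are C(15,6) = 5005 ways to choose the 6.
Favorable selections (no more than 1 pitcher): C(6,0)·C(9,6) + C(6,1)·C(9,5) = 84 + 756 = 840.
Probability = 840/5005 = 24/143.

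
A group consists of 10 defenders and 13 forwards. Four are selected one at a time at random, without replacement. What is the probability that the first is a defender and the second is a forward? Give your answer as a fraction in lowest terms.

65/253

Multiply the conditional probabilities at each draw: 10/23 · 13/22 = 130/506 = 65/253.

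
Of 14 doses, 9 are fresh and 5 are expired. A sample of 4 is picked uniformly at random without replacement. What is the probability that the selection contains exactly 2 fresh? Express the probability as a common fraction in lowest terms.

360/1001

The sample space is all 4-subsets of the 14: C(14,4) = 1001.
Selections with exactly 2 fresh: choose 2 of the 9 fresh and 2 of the 5 expired, C(9,2)·C(5,2) = 36·10 = 360.
Probability = 360/1001.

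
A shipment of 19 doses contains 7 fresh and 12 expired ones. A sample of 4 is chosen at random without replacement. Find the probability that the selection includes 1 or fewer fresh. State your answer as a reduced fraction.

There are C(19,4) = 3876 ways to choose the 4.
Favorable selections (1 or fewer fresh): C(7,0)·C(12,4) + C(7,1)·C(12,3) = 495 + 1540 = 2035.
Probability = 2035/3876.

2035/3876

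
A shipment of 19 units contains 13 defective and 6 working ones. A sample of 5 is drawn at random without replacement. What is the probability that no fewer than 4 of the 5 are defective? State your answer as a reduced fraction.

1859/3876

There are C(19,5) = 11628 ways to choose the 5.
Favorable selections (no fewer than 4 defective): C(13,4)·C(6,1) + C(13,5)·C(6,0) = 4290 + 1287 = 5577.
Probability = 5577/11628 = 1859/3876.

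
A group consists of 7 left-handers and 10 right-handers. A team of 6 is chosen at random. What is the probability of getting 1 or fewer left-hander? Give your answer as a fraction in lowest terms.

Total selections: C(17,6) = 12376.
Favorable selections (1 or fewer left-hander): C(7,0)·C(10,6) + C(7,1)·C(10,5) = 210 + 1764 = 1974.
Probability = 1974/12376 = 141/884.

141/884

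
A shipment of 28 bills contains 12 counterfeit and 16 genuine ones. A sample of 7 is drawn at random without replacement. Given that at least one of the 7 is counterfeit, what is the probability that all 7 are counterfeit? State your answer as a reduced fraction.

9/13325

Work in counts. Selections with at least one counterfeit: C(28,7) − C(16,7) = 1184040 − 11440 = 1172600.
Of those, selections where all 7 are counterfeit: C(12,7) = 792.
Conditional probability = 792/1172600 = 9/13325.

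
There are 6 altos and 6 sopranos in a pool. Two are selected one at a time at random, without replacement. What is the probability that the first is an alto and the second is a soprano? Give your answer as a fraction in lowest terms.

Multiply the conditional probabilities at each draw: 6/12 · 6/11 = 36/132 = 3/11.

3/11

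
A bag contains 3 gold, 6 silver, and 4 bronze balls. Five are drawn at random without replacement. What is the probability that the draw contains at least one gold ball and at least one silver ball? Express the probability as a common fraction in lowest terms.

26/33

There are C(13,5) = 1287 possible draws.
By inclusion-exclusion on the complements, draws missing all gold or all silver: C(10,5) + C(7,5) − C(4,5) = 252 + 21 − 0 = 273.
So draws with at least one of each: 1287 − 273 = 1014, probability 1014/1287 = 26/33.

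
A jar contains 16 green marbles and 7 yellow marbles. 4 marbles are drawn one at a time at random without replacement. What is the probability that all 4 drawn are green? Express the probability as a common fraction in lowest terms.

Multiply the conditional probabilities at each draw: 16/23 · 15/22 · 14/21 · 13/20 = 43680/212520 = 52/253.

52/253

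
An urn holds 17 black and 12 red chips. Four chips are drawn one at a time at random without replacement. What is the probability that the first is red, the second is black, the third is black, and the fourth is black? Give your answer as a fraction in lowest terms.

680/7917

Multiply the conditional probabilities at each draw: 12/29 · 17/28 · 16/27 · 15/26 = 48960/570024 = 680/7917.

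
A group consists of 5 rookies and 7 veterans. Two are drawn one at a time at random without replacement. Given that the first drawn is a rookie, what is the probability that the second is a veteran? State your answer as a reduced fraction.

After removing one rookie, 11 remain: 4 rookies and 7 veterans.
So the probability the next is a veteran is 7/11.

7/11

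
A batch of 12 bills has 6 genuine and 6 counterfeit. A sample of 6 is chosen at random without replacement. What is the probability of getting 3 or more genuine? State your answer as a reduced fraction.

There are C(12,6) = 924 ways to choose the 6.
Count the complement (fewer than 3 genuine): C(6,0)·C(6,6) + C(6,1)·C(6,5) + C(6,2)·C(6,4) = 1 + 36 + 225 = 262.
Probability = 1 − 262/924 = 662/924 = 331/462.

331/462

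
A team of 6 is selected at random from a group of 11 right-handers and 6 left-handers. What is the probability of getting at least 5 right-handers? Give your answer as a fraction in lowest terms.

231/884

There are C(17,6) = 12376 ways to choose the 6.
Favorable selections (at least 5 right-handers): C(11,5)·C(6,1) + C(11,6)·C(6,0) = 2772 + 462 = 3234.
Probability = 3234/12376 = 231/884.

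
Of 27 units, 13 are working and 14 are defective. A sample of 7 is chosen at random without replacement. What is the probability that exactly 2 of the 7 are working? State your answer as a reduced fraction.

182/1035

The sample space is all 7-subsets of the 27: C(27,7) = 888030.
Selections with exactly 2 working: choose 2 of the 13 working and 5 of the 14 defective, C(13,2)·C(14,5) = 78·2002 = 156156.
Probability = 156156/888030 = 182/1035.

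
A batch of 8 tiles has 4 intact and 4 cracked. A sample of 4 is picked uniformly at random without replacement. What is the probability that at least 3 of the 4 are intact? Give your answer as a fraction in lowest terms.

17/70

Total selections: C(8,4) = 70.
Favorable selections (at least 3 intact): C(4,3)·C(4,1) + C(4,4)·C(4,0) = 16 + 1 = 17.
Probability = 17/70.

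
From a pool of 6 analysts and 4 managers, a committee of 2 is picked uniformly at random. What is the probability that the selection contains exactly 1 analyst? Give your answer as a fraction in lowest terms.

The sample space is all 2-subsets of the 10: C(10,2) = 45.
Selections with exactly 1 analyst: choose 1 of the 6 analysts and 1 of the 4 managers, C(6,1)·C(4,1) = 6·4 = 24.
Probability = 24/45 = 8/15.

8/15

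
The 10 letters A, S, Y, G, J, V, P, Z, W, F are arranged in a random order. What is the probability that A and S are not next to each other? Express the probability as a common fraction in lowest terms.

4/5

There are 10! = 3628800 arrangements.
Arrangements with A and S adjacent: 2·9! = 725760.
So not adjacent: 3628800 − 725760 = 2903040, probability 2903040/3628800 = 4/5.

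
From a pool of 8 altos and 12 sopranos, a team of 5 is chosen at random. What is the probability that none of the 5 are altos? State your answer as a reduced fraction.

There are C(20,5) = 15504 possible selections.
Selections with no altos (all sopranos): C(12,5) = 792.
Probability = 792/15504 = 33/646.

33/646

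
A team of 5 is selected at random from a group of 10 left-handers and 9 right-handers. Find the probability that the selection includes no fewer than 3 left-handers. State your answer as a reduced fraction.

359/646

There are C(19,5) = 11628 ways to choose the 5.
Favorable selections (no fewer than 3 left-handers): C(10,3)·C(9,2) + C(10,4)·C(9,1) + C(10,5)·C(9,0) = 4320 + 1890 + 252 = 6462.
Probability = 6462/11628 = 359/646.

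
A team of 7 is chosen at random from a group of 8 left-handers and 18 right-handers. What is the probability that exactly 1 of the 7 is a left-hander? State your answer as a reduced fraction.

1428/6325

Total number of selections: C(26,7) = 657800.
Selections with exactly 1 left-hander: choose 1 of the 8 left-handers and 6 of the 18 right-handers, C(8,1)·C(18,6) = 8·18564 = 148512.
Probability = 148512/657800 = 1428/6325.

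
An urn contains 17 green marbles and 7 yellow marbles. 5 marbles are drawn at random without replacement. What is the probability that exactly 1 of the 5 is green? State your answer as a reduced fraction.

85/6072

The sample space is all 5-subsets of the 24: C(24,5) = 42504.
Selections with exactly 1 green: choose 1 of the 17 green and 4 of the 7 yellow, C(17,1)·C(7,4) = 17·35 = 595.
Probability = 595/42504 = 85/6072.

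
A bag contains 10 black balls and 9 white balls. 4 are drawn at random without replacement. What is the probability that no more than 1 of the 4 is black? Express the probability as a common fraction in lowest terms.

There are C(19,4) = 3876 ways to choose the 4.
Favorable selections (no more than 1 black): C(10,0)·C(9,4) + C(10,1)·C(9,3) = 126 + 840 = 966.
Probability = 966/3876 = 161/646.

161/646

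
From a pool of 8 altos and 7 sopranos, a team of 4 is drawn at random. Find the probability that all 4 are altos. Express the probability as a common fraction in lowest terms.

There are C(15,4) = 1365 possible selections.
Selections with all altos: C(8,4) = 70.
Probability = 70/1365 = 2/39.

2/39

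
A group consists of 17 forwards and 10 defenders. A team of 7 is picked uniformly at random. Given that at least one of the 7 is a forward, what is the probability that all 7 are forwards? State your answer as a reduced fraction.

Work in counts. Selections with at least one forward: C(27,7) − C(10,7) = 888030 − 120 = 887910.
Of those, selections where all 7 are forwards: C(17,7) = 19448.
Conditional probability = 19448/887910 = 572/26115.

572/26115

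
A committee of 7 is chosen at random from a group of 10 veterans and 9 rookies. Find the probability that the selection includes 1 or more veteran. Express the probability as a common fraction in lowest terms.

4196/4199

Total selections: C(19,7) = 50388.
The complement is all 7 are rookies: C(9,7) = 36.
Probability = 1 − 36/50388 = 50352/50388 = 4196/4199.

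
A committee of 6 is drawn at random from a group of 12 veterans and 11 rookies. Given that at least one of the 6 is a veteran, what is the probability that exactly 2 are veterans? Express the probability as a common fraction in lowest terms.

44/203

Work in counts. Selections with at least one veteran: C(23,6) − C(11,6) = 100947 − 462 = 100485.
Of those, selections where exactly 2 are veterans: C(12,2)·C(11,4) = 66·330 = 21780.
Conditional probability = 21780/100485 = 44/203.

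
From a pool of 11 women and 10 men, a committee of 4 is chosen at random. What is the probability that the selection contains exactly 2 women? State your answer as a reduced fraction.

55/133

Total number of selections: C(21,4) = 5985.
Selections with exactly 2 women: choose 2 of the 11 women and 2 of the 10 men, C(11,2)·C(10,2) = 55·45 = 2475.
Probability = 2475/5985 = 55/133.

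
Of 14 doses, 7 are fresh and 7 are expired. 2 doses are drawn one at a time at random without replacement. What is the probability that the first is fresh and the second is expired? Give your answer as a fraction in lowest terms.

7/26

Multiply the conditional probabilities at each draw: 7/14 · 7/13 = 49/182 = 7/26.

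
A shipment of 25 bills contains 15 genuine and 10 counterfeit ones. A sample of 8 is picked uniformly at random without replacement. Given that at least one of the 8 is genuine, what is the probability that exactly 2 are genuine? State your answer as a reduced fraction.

Work in counts. Selections with at least one genuine: C(25,8) − C(10,8) = 1081575 − 45 = 1081530.
Of those, selections where exactly 2 are genuine: C(15,2)·C(10,6) = 105·210 = 22050.
Conditional probability = 22050/1081530 = 245/12017.

245/12017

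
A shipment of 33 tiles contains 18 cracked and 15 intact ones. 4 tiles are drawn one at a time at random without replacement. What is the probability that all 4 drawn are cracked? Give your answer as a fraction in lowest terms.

51/682

Multiply the conditional probabilities at each draw: 18/33 · 17/32 · 16/31 · 15/30 = 73440/982080 = 51/682.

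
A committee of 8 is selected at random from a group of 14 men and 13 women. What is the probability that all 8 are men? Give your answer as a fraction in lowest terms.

There are C(27,8) = 2220075 possible selections.
Selections with all men: C(14,8) = 3003.
Probability = 3003/2220075 = 7/5175.

7/5175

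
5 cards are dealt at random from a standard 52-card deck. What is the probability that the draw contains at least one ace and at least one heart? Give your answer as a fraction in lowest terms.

There are C(52,5) = 2598960 possible draws.
By inclusion-exclusion on the complements, draws missing all aces or all hearts: C(48,5) + C(39,5) − C(36,5) = 1712304 + 575757 − 376992 = 1911069.
So draws with at least one of each: 2598960 − 1911069 = 687891, probability 687891/2598960 = 229297/866320.

229297/866320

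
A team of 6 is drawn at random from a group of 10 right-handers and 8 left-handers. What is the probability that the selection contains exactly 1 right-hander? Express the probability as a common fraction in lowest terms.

20/663

The sample space is all 6-subsets of the 18: C(18,6) = 18564.
Selections with exactly 1 right-hander: choose 1 of the 10 right-handers and 5 of the 8 left-handers, C(10,1)·C(8,5) = 10·56 = 560.
Probability = 560/18564 = 20/663.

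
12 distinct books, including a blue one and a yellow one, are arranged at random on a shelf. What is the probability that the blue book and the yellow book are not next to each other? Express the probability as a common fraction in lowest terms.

5/6

There are 12! = 479001600 arrangements.
Arrangements with the blue book and the yellow book adjacent: 2·11! = 79833600.
So not adjacent: 479001600 − 79833600 = 399168000, probability 399168000/479001600 = 5/6.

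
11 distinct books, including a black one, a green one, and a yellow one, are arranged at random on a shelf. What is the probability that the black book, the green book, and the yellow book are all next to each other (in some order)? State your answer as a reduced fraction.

There are 11! = 39916800 arrangements.
Treat the three as one block: 9! placements × 3! orders within the block = 362880·6 = 2177280.
Probability = 2177280/39916800 = 3/55.

3/55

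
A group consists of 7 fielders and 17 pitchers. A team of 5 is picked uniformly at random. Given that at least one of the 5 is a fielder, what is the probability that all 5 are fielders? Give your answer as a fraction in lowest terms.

3/5188

Work in counts. Selections with at least one fielder: C(24,5) − C(17,5) = 42504 − 6188 = 36316.
Of those, selections where all 5 are fielders: C(7,5) = 21.
Conditional probability = 21/36316 = 3/5188.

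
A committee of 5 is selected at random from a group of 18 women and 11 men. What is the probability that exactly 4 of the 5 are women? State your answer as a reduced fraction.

There are C(29,5) = 118755 ways to choose 5 from 29.
Selections with exactly 4 women: choose 4 of the 18 women and 1 of the 11 men, C(18,4)·C(11,1) = 3060·11 = 33660.
Probability = 33660/118755 = 748/2639.

748/2639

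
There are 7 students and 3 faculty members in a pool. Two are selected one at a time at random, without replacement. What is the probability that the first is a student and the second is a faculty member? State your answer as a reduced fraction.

7/30

Multiply the conditional probabilities at each draw: 7/10 · 3/9 = 21/90 = 7/30.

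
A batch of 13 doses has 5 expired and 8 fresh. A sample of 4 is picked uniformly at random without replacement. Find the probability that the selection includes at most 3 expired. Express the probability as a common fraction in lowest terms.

Total selections: C(13,4) = 715.
The complement is exactly 4 expired: C(5,4)·C(8,0) = 5.
Probability = 1 − 5/715 = 710/715 = 142/143.

142/143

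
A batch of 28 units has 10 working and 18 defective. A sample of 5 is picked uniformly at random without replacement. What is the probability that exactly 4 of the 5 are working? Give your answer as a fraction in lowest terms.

The sample space is all 5-subsets of the 28: C(28,5) = 98280.
Selections with exactly 4 working: choose 4 of the 10 working and 1 of the 18 defective, C(10,4)·C(18,1) = 210·18 = 3780.
Probability = 3780/98280 = 1/26.

1/26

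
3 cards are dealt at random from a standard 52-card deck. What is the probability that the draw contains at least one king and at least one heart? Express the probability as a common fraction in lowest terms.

33/260

There are C(52,3) = 22100 possible draws.
By inclusion-exclusion on the complements, draws missing all kings or all hearts: C(48,3) + C(39,3) − C(36,3) = 17296 + 9139 − 7140 = 19295.
So draws with at least one of each: 22100 − 19295 = 2805, probability 2805/22100 = 33/260.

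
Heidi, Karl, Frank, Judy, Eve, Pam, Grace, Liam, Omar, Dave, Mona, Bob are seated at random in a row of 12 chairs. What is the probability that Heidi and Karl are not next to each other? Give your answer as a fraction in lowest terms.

There are 12! = 479001600 arrangements.
Arrangements with Heidi and Karl adjacent: 2·11! = 79833600.
So not adjacent: 479001600 − 79833600 = 399168000, probability 399168000/479001600 = 5/6.

5/6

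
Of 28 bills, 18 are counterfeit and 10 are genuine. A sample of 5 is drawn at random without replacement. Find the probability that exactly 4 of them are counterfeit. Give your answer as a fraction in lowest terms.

The sample space is all 5-subsets of the 28: C(28,5) = 98280.
Selections with exactly 4 counterfeit: choose 4 of the 18 counterfeit and 1 of the 10 genuine, C(18,4)·C(10,1) = 3060·10 = 30600.
Probability = 30600/98280 = 85/273.

85/273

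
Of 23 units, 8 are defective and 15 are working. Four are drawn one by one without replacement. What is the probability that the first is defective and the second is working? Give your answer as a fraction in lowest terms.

Multiply the conditional probabilities at each draw: 8/23 · 15/22 = 120/506 = 60/253.

60/253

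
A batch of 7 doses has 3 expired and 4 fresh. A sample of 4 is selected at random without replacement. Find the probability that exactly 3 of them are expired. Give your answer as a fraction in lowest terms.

There are C(7,4) = 35 ways to choose 4 from 7.
Selections with exactly 3 expired: choose 3 of the 3 expired and 1 of the 4 fresh, C(3,3)·C(4,1) = 1·4 = 4.
Probability = 4/35.

4/35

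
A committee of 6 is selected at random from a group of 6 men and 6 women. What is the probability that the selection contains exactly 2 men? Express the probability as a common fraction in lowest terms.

Total number of selections: C(12,6) = 924.
Selections with exactly 2 men: choose 2 of the 6 men and 4 of the 6 women, C(6,2)·C(6,4) = 15·15 = 225.
Probability = 225/924 = 75/308.

75/308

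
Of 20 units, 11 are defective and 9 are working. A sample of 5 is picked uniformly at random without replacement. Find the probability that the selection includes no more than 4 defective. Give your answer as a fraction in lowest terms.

Total selections: C(20,5) = 15504.
The complement is exactly 5 defective: C(11,5)·C(9,0) = 462.
Probability = 1 − 462/15504 = 15042/15504 = 2507/2584.

2507/2584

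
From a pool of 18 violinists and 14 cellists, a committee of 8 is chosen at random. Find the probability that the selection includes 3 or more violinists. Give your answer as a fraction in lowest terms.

128129/134850

There are C(32,8) = 10518300 ways to choose the 8.
Favorable selections (3 or more violinists): C(18,3)·C(14,5) + C(18,4)·C(14,4) + C(18,5)·C(14,3) + C(18,6)·C(14,2) + C(18,7)·C(14,1) + C(18,8)·C(14,0) = 1633632 + 3063060 + 3118752 + 1689324 + 445536 + 43758 = 9994062.
Probability = 9994062/10518300 = 128129/134850.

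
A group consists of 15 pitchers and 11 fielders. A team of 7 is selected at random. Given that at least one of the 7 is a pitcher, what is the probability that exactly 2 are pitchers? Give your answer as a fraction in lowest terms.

441/5977

Work in counts. Selections with at least one pitcher: C(26,7) − C(11,7) = 657800 − 330 = 657470.
Of those, selections where exactly 2 are pitchers: C(15,2)·C(11,5) = 105·462 = 48510.
Conditional probability = 48510/657470 = 441/5977.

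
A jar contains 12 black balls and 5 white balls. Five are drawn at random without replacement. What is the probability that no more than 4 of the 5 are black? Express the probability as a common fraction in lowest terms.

There are C(17,5) = 6188 ways to choose the 5.
The complement is exactly 5 black: C(12,5)·C(5,0) = 792.
Probability = 1 − 792/6188 = 5396/6188 = 1349/1547.

1349/1547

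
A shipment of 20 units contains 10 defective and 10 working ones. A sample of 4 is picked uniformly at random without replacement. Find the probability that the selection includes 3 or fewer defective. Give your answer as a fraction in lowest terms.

309/323

Total selections: C(20,4) = 4845.
Favorable selections (3 or fewer defective): C(10,0)·C(10,4) + C(10,1)·C(10,3) + C(10,2)·C(10,2) + C(10,3)·C(10,1) = 210 + 1200 + 2025 + 1200 = 4635.
Probability = 4635/4845 = 309/323.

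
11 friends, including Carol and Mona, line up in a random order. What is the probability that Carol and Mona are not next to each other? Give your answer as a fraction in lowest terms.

9/11

There are 11! = 39916800 arrangements.
Arrangements with Carol and Mona adjacent: 2·10! = 7257600.
So not adjacent: 39916800 − 7257600 = 32659200, probability 32659200/39916800 = 9/11.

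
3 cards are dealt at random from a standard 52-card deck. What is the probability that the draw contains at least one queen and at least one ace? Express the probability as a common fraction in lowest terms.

188/5525

There are C(52,3) = 22100 possible draws.
By inclusion-exclusion on the complements, draws missing all queens or all aces: C(48,3) + C(48,3) − C(44,3) = 17296 + 17296 − 13244 = 21348.
So draws with at least one of each: 22100 − 21348 = 752, probability 752/22100 = 188/5525.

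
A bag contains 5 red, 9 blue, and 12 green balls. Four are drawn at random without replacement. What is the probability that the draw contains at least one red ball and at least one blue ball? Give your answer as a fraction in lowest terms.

708/1495

There are C(26,4) = 14950 possible draws.
By inclusion-exclusion on the complements, draws missing all red or all blue: C(21,4) + C(17,4) − C(12,4) = 5985 + 2380 − 495 = 7870.
So draws with at least one of each: 14950 − 7870 = 7080, probability 7080/14950 = 708/1495.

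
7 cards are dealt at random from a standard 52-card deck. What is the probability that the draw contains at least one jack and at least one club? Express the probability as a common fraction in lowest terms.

There are C(52,7) = 133784560 possible draws.
By inclusion-exclusion on the complements, draws missing all jacks or all clubs: C(48,7) + C(39,7) − C(36,7) = 73629072 + 15380937 − 8347680 = 80662329.
So draws with at least one of each: 133784560 − 80662329 = 53122231, probability 53122231/133784560.

53122231/133784560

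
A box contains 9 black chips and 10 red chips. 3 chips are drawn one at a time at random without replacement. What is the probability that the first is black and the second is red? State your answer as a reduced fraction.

5/19

Multiply the conditional probabilities at each draw: 9/19 · 10/18 = 90/342 = 5/19.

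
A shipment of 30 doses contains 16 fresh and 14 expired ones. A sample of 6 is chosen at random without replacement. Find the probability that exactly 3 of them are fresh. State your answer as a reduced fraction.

Total number of selections: C(30,6) = 593775.
Selections with exactly 3 fresh: choose 3 of the 16 fresh and 3 of the 14 expired, C(16,3)·C(14,3) = 560·364 = 203840.
Probability = 203840/593775 = 448/1305.

448/1305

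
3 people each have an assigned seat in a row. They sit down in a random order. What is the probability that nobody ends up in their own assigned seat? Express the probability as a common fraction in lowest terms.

There are 3! = 6 seatings.
By inclusion-exclusion, seatings with no fixed points: C(3,0)·3! − C(3,1)·2! + C(3,2)·1! − C(3,3)·0! = 2.
Probability = 2/6 = 1/3.

1/3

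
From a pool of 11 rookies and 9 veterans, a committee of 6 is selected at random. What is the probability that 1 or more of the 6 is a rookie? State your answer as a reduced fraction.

Total selections: C(20,6) = 38760.
The complement is all 6 are veterans: C(9,6) = 84.
Probability = 1 − 84/38760 = 38676/38760 = 3223/3230.

3223/3230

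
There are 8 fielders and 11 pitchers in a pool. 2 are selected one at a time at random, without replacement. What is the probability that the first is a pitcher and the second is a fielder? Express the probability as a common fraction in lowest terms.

Multiply the conditional probabilities at each draw: 11/19 · 8/18 = 88/342 = 44/171.

44/171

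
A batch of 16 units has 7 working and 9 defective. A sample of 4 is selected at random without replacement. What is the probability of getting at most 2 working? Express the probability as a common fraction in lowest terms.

21/26

Total selections: C(16,4) = 1820.
Count the complement (more than 2 working): C(7,3)·C(9,1) + C(7,4)·C(9,0) = 315 + 35 = 350.
Probability = 1 − 350/1820 = 1470/1820 = 21/26.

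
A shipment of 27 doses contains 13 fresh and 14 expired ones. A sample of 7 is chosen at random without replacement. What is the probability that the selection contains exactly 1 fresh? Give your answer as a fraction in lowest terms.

91/2070

There are C(27,7) = 888030 ways to choose 7 from 27.
Selections with exactly 1 fresh: choose 1 of the 13 fresh and 6 of the 14 expired, C(13,1)·C(14,6) = 13·3003 = 39039.
Probability = 39039/888030 = 91/2070.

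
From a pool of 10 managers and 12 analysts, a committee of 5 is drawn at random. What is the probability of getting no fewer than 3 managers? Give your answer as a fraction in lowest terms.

54/133

Total selections: C(22,5) = 26334.
Favorable selections (no fewer than 3 managers): C(10,3)·C(12,2) + C(10,4)·C(12,1) + C(10,5)·C(12,0) = 7920 + 2520 + 252 = 10692.
Probability = 10692/26334 = 54/133.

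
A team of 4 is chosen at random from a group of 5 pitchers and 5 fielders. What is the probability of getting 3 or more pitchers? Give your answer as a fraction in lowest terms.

11/42

Total selections: C(10,4) = 210.
Favorable selections (3 or more pitchers): C(5,3)·C(5,1) + C(5,4)·C(5,0) = 50 + 5 = 55.
Probability = 55/210 = 11/42.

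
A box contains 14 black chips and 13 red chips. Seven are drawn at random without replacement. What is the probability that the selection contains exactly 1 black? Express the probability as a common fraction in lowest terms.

Total number of selections: C(27,7) = 888030.
Selections with exactly 1 black: choose 1 of the 14 black and 6 of the 13 red, C(14,1)·C(13,6) = 14·1716 = 24024.
Probability = 24024/888030 = 28/1035.

28/1035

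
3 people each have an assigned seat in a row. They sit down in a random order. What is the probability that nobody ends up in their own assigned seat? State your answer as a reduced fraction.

There are 3! = 6 seatings.
By inclusion-exclusion, seatings with no fixed points: C(3,0)·3! − C(3,1)·2! + C(3,2)·1! − C(3,3)·0! = 2.
Probability = 2/6 = 1/3.

1/3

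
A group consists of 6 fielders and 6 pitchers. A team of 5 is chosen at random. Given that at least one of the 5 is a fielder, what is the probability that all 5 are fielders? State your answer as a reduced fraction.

Work in counts. Selections with at least one fielder: C(12,5) − C(6,5) = 792 − 6 = 786.
Of those, selections where all 5 are fielders: C(6,5) = 6.
Conditional probability = 6/786 = 1/131.

1/131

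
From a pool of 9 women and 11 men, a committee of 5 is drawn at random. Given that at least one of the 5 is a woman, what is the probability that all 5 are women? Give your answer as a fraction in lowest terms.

Work in counts. Selections with at least one woman: C(20,5) − C(11,5) = 15504 − 462 = 15042.
Of those, selections where all 5 are women: C(9,5) = 126.
Conditional probability = 126/15042 = 21/2507.

21/2507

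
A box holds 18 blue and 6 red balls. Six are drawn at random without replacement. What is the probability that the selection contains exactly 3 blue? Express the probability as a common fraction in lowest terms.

The sample space is all 6-subsets of the 24: C(24,6) = 134596.
Selections with exactly 3 blue: choose 3 of the 18 blue and 3 of the 6 red, C(18,3)·C(6,3) = 816·20 = 16320.
Probability = 16320/134596 = 4080/33649.

4080/33649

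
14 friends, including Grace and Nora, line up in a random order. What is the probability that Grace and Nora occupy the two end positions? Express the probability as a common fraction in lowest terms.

There are 14! = 87178291200 arrangements.
Place Grace and Nora at the ends in 2 ways, arrange the remaining 12 in 12! = 479001600 ways: 2·479001600 = 958003200.
Probability = 958003200/87178291200 = 1/91.

1/91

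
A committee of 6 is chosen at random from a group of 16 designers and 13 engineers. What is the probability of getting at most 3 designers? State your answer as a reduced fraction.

737/1305

There are C(29,6) = 475020 ways to choose the 6.
Favorable selections (at most 3 designers): C(16,0)·C(13,6) + C(16,1)·C(13,5) + C(16,2)·C(13,4) + C(16,3)·C(13,3) = 1716 + 20592 + 85800 + 160160 = 268268.
Probability = 268268/475020 = 737/1305.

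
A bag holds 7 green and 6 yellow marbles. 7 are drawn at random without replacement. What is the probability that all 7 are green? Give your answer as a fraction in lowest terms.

There are C(13,7) = 1716 possible selections.
Selections with all green: C(7,7) = 1.
Probability = 1/1716.

1/1716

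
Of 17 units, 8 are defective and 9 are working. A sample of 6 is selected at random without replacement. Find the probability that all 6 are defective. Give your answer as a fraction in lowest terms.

There are C(17,6) = 12376 possible selections.
Selections with all defective: C(8,6) = 28.
Probability = 28/12376 = 1/442.

1/442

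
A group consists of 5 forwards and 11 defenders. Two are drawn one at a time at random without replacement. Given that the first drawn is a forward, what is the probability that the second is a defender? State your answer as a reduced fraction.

After removing one forward, 15 remain: 4 forwards and 11 defenders.
So the probability the next is a defender is 11/15.

11/15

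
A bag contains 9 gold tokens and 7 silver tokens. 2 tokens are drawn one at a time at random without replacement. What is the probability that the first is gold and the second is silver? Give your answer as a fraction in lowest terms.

Multiply the conditional probabilities at each draw: 9/16 · 7/15 = 63/240 = 21/80.

21/80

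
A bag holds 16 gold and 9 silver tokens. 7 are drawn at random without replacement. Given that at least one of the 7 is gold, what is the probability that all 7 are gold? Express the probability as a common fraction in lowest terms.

Work in counts. Selections with at least one gold: C(25,7) − C(9,7) = 480700 − 36 = 480664.
Of those, selections where all 7 are gold: C(16,7) = 11440.
Conditional probability = 11440/480664 = 1430/60083.

1430/60083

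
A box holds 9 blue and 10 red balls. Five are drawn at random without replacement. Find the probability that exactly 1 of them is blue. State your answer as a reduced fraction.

105/646

Total number of selections: C(19,5) = 11628.
Selections with exactly 1 blue: choose 1 of the 9 blue and 4 of the 10 red, C(9,1)·C(10,4) = 9·210 = 1890.
Probability = 1890/11628 = 105/646.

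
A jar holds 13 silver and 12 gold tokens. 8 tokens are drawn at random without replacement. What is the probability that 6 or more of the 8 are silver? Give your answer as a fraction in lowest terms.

Total selections: C(25,8) = 1081575.
Favorable selections (6 or more silver): C(13,6)·C(12,2) + C(13,7)·C(12,1) + C(13,8)·C(12,0) = 113256 + 20592 + 1287 = 135135.
Probability = 135135/1081575 = 273/2185.

273/2185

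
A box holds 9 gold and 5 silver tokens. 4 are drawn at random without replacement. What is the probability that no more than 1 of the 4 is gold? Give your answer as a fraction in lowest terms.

95/1001

Total selections: C(14,4) = 1001.
Favorable selections (no more than 1 gold): C(9,0)·C(5,4) + C(9,1)·C(5,3) = 5 + 90 = 95.
Probability = 95/1001.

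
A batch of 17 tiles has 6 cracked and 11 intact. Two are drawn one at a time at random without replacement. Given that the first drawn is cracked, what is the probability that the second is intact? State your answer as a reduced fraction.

11/16

After removing one cracked, 16 remain: 5 cracked and 11 intact.
So the probability the next is intact is 11/16.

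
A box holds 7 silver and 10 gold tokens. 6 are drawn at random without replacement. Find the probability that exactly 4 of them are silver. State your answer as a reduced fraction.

225/1768

There are C(17,6) = 12376 ways to choose 6 from 17.
Selections with exactly 4 silver: choose 4 of the 7 silver and 2 of the 10 gold, C(7,4)·C(10,2) = 35·45 = 1575.
Probability = 1575/12376 = 225/1768.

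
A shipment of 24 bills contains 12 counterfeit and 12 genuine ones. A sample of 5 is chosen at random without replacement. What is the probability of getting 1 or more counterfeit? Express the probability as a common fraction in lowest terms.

Total selections: C(24,5) = 42504.
The complement is all 5 are genuine: C(12,5) = 792.
Probability = 1 − 792/42504 = 41712/42504 = 158/161.

158/161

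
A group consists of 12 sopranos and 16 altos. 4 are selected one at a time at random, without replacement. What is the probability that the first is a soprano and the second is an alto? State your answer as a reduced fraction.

16/63

Multiply the conditional probabilities at each draw: 12/28 · 16/27 = 192/756 = 16/63.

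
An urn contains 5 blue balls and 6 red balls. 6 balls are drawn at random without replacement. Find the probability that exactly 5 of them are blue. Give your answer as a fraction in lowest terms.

There are C(11,6) = 462 ways to choose 6 from 11.
Selections with exactly 5 blue: choose 5 of the 5 blue and 1 of the 6 red, C(5,5)·C(6,1) = 1·6 = 6.
Probability = 6/462 = 1/77.

1/77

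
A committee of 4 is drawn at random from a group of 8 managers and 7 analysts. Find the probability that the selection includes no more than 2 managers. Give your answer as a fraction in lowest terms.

43/65

There are C(15,4) = 1365 ways to choose the 4.
Count the complement (more than 2 managers): C(8,3)·C(7,1) + C(8,4)·C(7,0) = 392 + 70 = 462.
Probability = 1 − 462/1365 = 903/1365 = 43/65.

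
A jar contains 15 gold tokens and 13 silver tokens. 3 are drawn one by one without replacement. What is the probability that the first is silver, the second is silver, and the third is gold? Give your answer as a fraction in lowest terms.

Multiply the conditional probabilities at each draw: 13/28 · 12/27 · 15/26 = 2340/19656 = 5/42.

5/42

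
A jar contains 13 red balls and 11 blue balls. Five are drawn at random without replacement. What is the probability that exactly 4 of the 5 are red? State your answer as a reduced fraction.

715/3864

The sample space is all 5-subsets of the 24: C(24,5) = 42504.
Selections with exactly 4 red: choose 4 of the 13 red and 1 of the 11 blue, C(13,4)·C(11,1) = 715·11 = 7865.
Probability = 7865/42504 = 715/3864.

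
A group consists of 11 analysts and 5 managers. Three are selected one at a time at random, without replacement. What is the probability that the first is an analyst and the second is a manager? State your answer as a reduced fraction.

11/48

Multiply the conditional probabilities at each draw: 11/16 · 5/15 = 55/240 = 11/48.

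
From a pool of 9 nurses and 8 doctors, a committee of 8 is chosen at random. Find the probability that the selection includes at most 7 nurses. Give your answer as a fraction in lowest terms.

24301/24310

There are C(17,8) = 24310 ways to choose the 8.
The complement is exactly 8 nurses: C(9,8)·C(8,0) = 9.
Probability = 1 − 9/24310 = 24301/24310.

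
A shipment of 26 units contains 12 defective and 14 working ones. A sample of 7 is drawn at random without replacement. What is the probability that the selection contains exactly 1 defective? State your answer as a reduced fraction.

There are C(26,7) = 657800 ways to choose 7 from 26.
Selections with exactly 1 defective: choose 1 of the 12 defective and 6 of the 14 working, C(12,1)·C(14,6) = 12·3003 = 36036.
Probability = 36036/657800 = 63/1150.

63/1150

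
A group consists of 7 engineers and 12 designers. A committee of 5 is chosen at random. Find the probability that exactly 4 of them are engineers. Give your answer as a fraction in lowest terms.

35/969

Total number of selections: C(19,5) = 11628.
Selections with exactly 4 engineers: choose 4 of the 7 engineers and 1 of the 12 designers, C(7,4)·C(12,1) = 35·12 = 420.
Probability = 420/11628 = 35/969.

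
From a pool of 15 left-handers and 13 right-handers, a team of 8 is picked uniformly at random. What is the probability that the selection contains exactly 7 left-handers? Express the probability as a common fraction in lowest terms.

Total number of selections: C(28,8) = 3108105.
Selections with exactly 7 left-handers: choose 7 of the 15 left-handers and 1 of the 13 right-handers, C(15,7)·C(13,1) = 6435·13 = 83655.
Probability = 83655/3108105 = 13/483.

13/483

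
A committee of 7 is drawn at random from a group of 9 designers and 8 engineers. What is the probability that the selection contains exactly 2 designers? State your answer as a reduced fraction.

252/2431

Total number of selections: C(17,7) = 19448.
Selections with exactly 2 designers: choose 2 of the 9 designers and 5 of the 8 engineers, C(9,2)·C(8,5) = 36·56 = 2016.
Probability = 2016/19448 = 252/2431.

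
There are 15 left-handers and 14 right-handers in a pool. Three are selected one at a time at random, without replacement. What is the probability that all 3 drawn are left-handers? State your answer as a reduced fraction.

65/522

Multiply the conditional probabilities at each draw: 15/29 · 14/28 · 13/27 = 2730/21924 = 65/522.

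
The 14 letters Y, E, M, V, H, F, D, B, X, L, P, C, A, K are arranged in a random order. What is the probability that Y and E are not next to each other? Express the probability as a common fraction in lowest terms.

6/7

There are 14! = 87178291200 arrangements.
Arrangements with Y and E adjacent: 2·13! = 12454041600.
So not adjacent: 87178291200 − 12454041600 = 74724249600, probability 74724249600/87178291200 = 6/7.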